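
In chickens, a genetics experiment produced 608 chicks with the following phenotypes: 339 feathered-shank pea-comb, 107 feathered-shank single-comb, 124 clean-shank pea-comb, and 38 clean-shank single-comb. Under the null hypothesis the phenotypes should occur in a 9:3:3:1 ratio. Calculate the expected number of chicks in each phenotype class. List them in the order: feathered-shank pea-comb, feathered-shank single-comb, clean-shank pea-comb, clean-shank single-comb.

342, 114, 114, 38

Under the 9:3:3:1 hypothesis (Σ ratio = 16, N = 608):
  feathered-shank pea-comb: 608 × 9/16 = 342
  feathered-shank single-comb: 608 × 3/16 = 114
  clean-shank pea-comb: 608 × 3/16 = 114
  clean-shank single-comb: 608 × 1/16 = 38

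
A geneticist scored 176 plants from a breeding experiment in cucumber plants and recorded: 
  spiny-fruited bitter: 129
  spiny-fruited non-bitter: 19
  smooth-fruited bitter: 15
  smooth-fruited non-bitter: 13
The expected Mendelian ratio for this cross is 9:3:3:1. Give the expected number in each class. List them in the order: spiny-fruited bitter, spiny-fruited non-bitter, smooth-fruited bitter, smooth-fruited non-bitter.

Expected counts for N = 176 under a 9:3:3:1 ratio (total parts = 16):
  spiny-fruited bitter: 176 × 9/16 = 99
  spiny-fruited non-bitter: 176 × 3/16 = 33
  smooth-fruited bitter: 176 × 3/16 = 33
  smooth-fruited non-bitter: 176 × 1/16 = 11

99, 33, 33, 11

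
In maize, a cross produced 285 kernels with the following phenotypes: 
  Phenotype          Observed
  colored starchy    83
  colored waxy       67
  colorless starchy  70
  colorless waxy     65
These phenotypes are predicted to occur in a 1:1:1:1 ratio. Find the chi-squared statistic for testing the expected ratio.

2.761

Total ratio parts = 4. Expected numbers out of 285:
  colored starchy: 285 × 1/4 = 71.25
  colored waxy: 285 × 1/4 = 71.25
  colorless starchy: 285 × 1/4 = 71.25
  colorless waxy: 285 × 1/4 = 71.25
χ² = Σ (O − E)² / E
  colored starchy: (83 − 71.25)² / 71.25 = 1.9377
  colored waxy: (67 − 71.25)² / 71.25 = 0.2535
  colorless starchy: (70 − 71.25)² / 71.25 = 0.0219
  colorless waxy: (65 − 71.25)² / 71.25 = 0.5482
χ² = 1.9377 + 0.2535 + 0.0219 + 0.5482 = 2.7613 ≈ 2.761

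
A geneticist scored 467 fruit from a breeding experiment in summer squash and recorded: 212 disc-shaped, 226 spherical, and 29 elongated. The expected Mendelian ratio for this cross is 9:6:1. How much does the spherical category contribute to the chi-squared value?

The 9:6:1 ratio has 16 parts, so with N = 467 the expected counts are:
  disc-shaped: 467 × 9/16 = 262.6875
  spherical: 467 × 6/16 = 175.125
  elongated: 467 × 1/16 = 29.1875
Contribution of spherical: (226 − 175.125)² / 175.125 = 14.7795

14.780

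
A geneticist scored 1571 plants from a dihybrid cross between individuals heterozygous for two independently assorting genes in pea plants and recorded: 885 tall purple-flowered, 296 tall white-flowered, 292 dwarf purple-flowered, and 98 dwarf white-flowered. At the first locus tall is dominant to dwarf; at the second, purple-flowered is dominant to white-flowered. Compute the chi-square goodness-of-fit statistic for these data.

A dihybrid F₂ with independent assortment and complete dominance at both loci gives a 9:3:3:1 phenotypic ratio.
Total ratio parts = 16. Expected numbers out of 1571:
  tall purple-flowered: 1571 × 9/16 = 883.6875
  tall white-flowered: 1571 × 3/16 = 294.5625
  dwarf purple-flowered: 1571 × 3/16 = 294.5625
  dwarf white-flowered: 1571 × 1/16 = 98.1875
χ² = Σ (O − E)² / E
  tall purple-flowered: (885 − 883.6875)² / 883.6875 = 0.0019
  tall white-flowered: (296 − 294.5625)² / 294.5625 = 0.0070
  dwarf purple-flowered: (292 − 294.5625)² / 294.5625 = 0.0223
  dwarf white-flowered: (98 − 98.1875)² / 98.1875 = 0.0004
χ² = 0.0019 + 0.0070 + 0.0223 + 0.0004 = 0.0316 ≈ 0.032

0.032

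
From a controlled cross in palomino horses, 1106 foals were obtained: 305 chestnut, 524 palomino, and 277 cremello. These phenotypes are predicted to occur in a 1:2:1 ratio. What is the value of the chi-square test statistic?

4.459

Expected counts for N = 1106 under a 1:2:1 ratio (total parts = 4):
  chestnut: 1106 × 1/4 = 276.5
  palomino: 1106 × 2/4 = 553
  cremello: 1106 × 1/4 = 276.5
χ² = Σ (O − E)² / E
  chestnut: (305 − 276.5)² / 276.5 = 2.9376
  palomino: (524 − 553)² / 553 = 1.5208
  cremello: (277 − 276.5)² / 276.5 = 0.0009
χ² = 2.9376 + 1.5208 + 0.0009 = 4.4593 ≈ 4.459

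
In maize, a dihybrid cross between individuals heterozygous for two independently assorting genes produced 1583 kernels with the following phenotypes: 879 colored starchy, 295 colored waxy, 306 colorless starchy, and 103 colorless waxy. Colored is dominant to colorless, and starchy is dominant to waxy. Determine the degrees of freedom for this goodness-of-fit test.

A dihybrid F₂ with independent assortment and complete dominance at both loci gives a 9:3:3:1 phenotypic ratio.
A goodness-of-fit test with 4 phenotype classes has df = 4 − 1 = 3.

3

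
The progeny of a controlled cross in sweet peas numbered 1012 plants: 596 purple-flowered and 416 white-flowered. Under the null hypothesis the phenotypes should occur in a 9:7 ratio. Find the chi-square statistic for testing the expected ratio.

Expected counts for N = 1012 under a 9:7 ratio (total parts = 16):
  purple-flowered: 1012 × 9/16 = 569.25
  white-flowered: 1012 × 7/16 = 442.75
χ² = Σ (O − E)² / E
  purple-flowered: (596 − 569.25)² / 569.25 = 1.2570
  white-flowered: (416 − 442.75)² / 442.75 = 1.6162
χ² = 1.2570 + 1.6162 = 2.8732 ≈ 2.873

2.873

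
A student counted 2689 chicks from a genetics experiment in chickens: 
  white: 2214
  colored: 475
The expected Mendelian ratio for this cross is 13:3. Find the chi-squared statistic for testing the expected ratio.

Under the 13:3 hypothesis (Σ ratio = 16, N = 2689):
  white: 2689 × 13/16 = 2184.8125
  colored: 2689 × 3/16 = 504.1875
χ² = Σ (O − E)² / E
  white: (2214 − 2184.8125)² / 2184.8125 = 0.3899
  colored: (475 − 504.1875)² / 504.1875 = 1.6897
χ² = 0.3899 + 1.6897 = 2.0796 ≈ 2.080

2.080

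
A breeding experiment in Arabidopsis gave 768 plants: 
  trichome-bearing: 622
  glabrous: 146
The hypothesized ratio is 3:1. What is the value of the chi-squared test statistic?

14.694

Expected counts for N = 768 under a 3:1 ratio (total parts = 4):
  trichome-bearing: 768 × 3/4 = 576
  glabrous: 768 × 1/4 = 192
χ² = Σ (O − E)² / E
  trichome-bearing: (622 − 576)² / 576 = 3.6736
  glabrous: (146 − 192)² / 192 = 11.0208
χ² = 3.6736 + 11.0208 = 14.6944 ≈ 14.694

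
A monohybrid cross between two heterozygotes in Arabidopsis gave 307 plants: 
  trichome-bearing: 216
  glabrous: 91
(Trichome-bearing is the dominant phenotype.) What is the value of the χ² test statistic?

3.528

For a monohybrid cross between heterozygotes with complete dominance, the expected phenotypic ratio is 3:1.
The 3:1 ratio has 4 parts, so with N = 307 the expected counts are:
  trichome-bearing: 307 × 3/4 = 230.25
  glabrous: 307 × 1/4 = 76.75
χ² = Σ (O − E)² / E
  trichome-bearing: (216 − 230.25)² / 230.25 = 0.8819
  glabrous: (91 − 76.75)² / 76.75 = 2.6458
χ² = 0.8819 + 2.6458 = 3.5277 ≈ 3.528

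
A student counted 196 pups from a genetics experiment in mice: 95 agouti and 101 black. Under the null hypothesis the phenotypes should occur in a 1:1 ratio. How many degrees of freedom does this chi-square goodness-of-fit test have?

1

A goodness-of-fit test with 2 phenotype classes has df = 2 − 1 = 1.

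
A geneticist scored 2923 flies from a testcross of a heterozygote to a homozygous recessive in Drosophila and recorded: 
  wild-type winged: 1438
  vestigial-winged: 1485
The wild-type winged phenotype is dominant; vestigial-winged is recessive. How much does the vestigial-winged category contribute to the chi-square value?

A testcross of a heterozygote (Aa × aa) gives a 1:1 phenotypic ratio.
The 1:1 ratio has 2 parts, so with N = 2923 the expected counts are:
  wild-type winged: 2923 × 1/2 = 1461.5
  vestigial-winged: 2923 × 1/2 = 1461.5
Contribution of vestigial-winged: (1485 − 1461.5)² / 1461.5 = 0.3779

0.378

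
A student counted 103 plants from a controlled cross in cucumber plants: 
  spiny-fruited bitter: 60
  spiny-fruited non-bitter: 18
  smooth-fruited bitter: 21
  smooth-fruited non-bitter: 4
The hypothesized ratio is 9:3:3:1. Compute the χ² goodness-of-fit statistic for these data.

Expected counts for N = 103 under a 9:3:3:1 ratio (total parts = 16):
  spiny-fruited bitter: 103 × 9/16 = 57.9375
  spiny-fruited non-bitter: 103 × 3/16 = 19.3125
  smooth-fruited bitter: 103 × 3/16 = 19.3125
  smooth-fruited non-bitter: 103 × 1/16 = 6.4375
χ² = Σ (O − E)² / E
  spiny-fruited bitter: (60 − 57.9375)² / 57.9375 = 0.0734
  spiny-fruited non-bitter: (18 − 19.3125)² / 19.3125 = 0.0892
  smooth-fruited bitter: (21 − 19.3125)² / 19.3125 = 0.1475
  smooth-fruited non-bitter: (4 − 6.4375)² / 6.4375 = 0.9229
χ² = 0.0734 + 0.0892 + 0.1475 + 0.9229 = 1.233

1.233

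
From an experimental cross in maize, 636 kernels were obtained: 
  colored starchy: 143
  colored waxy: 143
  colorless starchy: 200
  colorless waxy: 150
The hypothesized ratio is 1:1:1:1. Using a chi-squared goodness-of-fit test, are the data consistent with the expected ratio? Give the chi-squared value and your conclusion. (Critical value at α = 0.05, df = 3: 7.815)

Expected counts for N = 636 under a 1:1:1:1 ratio (total parts = 4):
  colored starchy: 636 × 1/4 = 159
  colored waxy: 636 × 1/4 = 159
  colorless starchy: 636 × 1/4 = 159
  colorless waxy: 636 × 1/4 = 159
χ² = Σ (O − E)² / E
  colored starchy: (143 − 159)² / 159 = 1.6101
  colored waxy: (143 − 159)² / 159 = 1.6101
  colorless starchy: (200 − 159)² / 159 = 10.5723
  colorless waxy: (150 − 159)² / 159 = 0.5094
χ² = 1.6101 + 1.6101 + 10.5723 + 0.5094 = 14.3019 ≈ 14.302
Degrees of freedom = 4 − 1 = 3; critical value at α = 0.05 is 7.815.
Since 14.302 > 7.815, we reject the null hypothesis — the data do not fit the 1:1:1:1 ratio.

14.302; not consistent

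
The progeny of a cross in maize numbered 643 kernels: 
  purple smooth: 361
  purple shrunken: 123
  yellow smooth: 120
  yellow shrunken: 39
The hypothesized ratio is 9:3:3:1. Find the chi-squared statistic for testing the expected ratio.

0.088

Under the 9:3:3:1 hypothesis (Σ ratio = 16, N = 643):
  purple smooth: 643 × 9/16 = 361.6875
  purple shrunken: 643 × 3/16 = 120.5625
  yellow smooth: 643 × 3/16 = 120.5625
  yellow shrunken: 643 × 1/16 = 40.1875
χ² = Σ (O − E)² / E
  purple smooth: (361 − 361.6875)² / 361.6875 = 0.0013
  purple shrunken: (123 − 120.5625)² / 120.5625 = 0.0493
  yellow smooth: (120 − 120.5625)² / 120.5625 = 0.0026
  yellow shrunken: (39 − 40.1875)² / 40.1875 = 0.0351
χ² = 0.0013 + 0.0493 + 0.0026 + 0.0351 = 0.0883 ≈ 0.088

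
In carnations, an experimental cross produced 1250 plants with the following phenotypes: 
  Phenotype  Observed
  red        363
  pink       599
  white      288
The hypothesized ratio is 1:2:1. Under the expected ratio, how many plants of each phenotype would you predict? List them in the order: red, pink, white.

312.5, 625, 312.5

Under the 1:2:1 hypothesis (Σ ratio = 4, N = 1250):
  red: 1250 × 1/4 = 312.5
  pink: 1250 × 2/4 = 625
  white: 1250 × 1/4 = 312.5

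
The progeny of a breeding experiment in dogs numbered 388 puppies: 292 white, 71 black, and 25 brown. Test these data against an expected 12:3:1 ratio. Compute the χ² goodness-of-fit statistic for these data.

0.069

Expected counts for N = 388 under a 12:3:1 ratio (total parts = 16):
  white: 388 × 12/16 = 291
  black: 388 × 3/16 = 72.75
  brown: 388 × 1/16 = 24.25
χ² = Σ (O − E)² / E
  white: (292 − 291)² / 291 = 0.0034
  black: (71 − 72.75)² / 72.75 = 0.0421
  brown: (25 − 24.25)² / 24.25 = 0.0232
χ² = 0.0034 + 0.0421 + 0.0232 = 0.0687 ≈ 0.069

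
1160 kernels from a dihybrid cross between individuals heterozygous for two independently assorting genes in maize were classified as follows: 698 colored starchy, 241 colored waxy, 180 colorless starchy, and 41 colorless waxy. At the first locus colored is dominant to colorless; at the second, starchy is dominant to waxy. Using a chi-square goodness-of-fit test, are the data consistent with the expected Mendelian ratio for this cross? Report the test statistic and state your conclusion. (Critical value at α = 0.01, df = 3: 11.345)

25.864; not consistent

A dihybrid F₂ with independent assortment and complete dominance at both loci gives a 9:3:3:1 phenotypic ratio.
The 9:3:3:1 ratio has 16 parts, so with N = 1160 the expected counts are:
  colored starchy: 1160 × 9/16 = 652.5
  colored waxy: 1160 × 3/16 = 217.5
  colorless starchy: 1160 × 3/16 = 217.5
  colorless waxy: 1160 × 1/16 = 72.5
χ² = Σ (O − E)² / E
  colored starchy: (698 − 652.5)² / 652.5 = 3.1728
  colored waxy: (241 − 217.5)² / 217.5 = 2.5391
  colorless starchy: (180 − 217.5)² / 217.5 = 6.4655
  colorless waxy: (41 − 72.5)² / 72.5 = 13.6862
χ² = 3.1728 + 2.5391 + 6.4655 + 13.6862 = 25.8636 ≈ 25.864
Degrees of freedom = 4 − 1 = 3; critical value at α = 0.01 is 11.345.
Since 25.864 > 11.345, we reject the null hypothesis — the data do not fit the 9:3:3:1 ratio.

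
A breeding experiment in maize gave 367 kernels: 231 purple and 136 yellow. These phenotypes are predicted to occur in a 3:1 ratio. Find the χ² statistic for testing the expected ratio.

Expected counts for N = 367 under a 3:1 ratio (total parts = 4):
  purple: 367 × 3/4 = 275.25
  yellow: 367 × 1/4 = 91.75
χ² = Σ (O − E)² / E
  purple: (231 − 275.25)² / 275.25 = 7.1138
  yellow: (136 − 91.75)² / 91.75 = 21.3413
χ² = 7.1138 + 21.3413 = 28.4551 ≈ 28.455

28.455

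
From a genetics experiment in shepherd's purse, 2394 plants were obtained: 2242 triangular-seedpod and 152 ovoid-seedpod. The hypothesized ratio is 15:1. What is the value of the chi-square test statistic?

Under the 15:1 hypothesis (Σ ratio = 16, N = 2394):
  triangular-seedpod: 2394 × 15/16 = 2244.375
  ovoid-seedpod: 2394 × 1/16 = 149.625
χ² = Σ (O − E)² / E
  triangular-seedpod: (2242 − 2244.375)² / 2244.375 = 0.0025
  ovoid-seedpod: (152 − 149.625)² / 149.625 = 0.0377
χ² = 0.0025 + 0.0377 = 0.0402 ≈ 0.040

0.040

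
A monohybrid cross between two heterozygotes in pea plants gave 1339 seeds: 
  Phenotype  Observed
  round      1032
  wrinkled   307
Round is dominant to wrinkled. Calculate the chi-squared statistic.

For a monohybrid cross between heterozygotes with complete dominance, the expected phenotypic ratio is 3:1.
Under the 3:1 hypothesis (Σ ratio = 4, N = 1339):
  round: 1339 × 3/4 = 1004.25
  wrinkled: 1339 × 1/4 = 334.75
χ² = Σ (O − E)² / E
  round: (1032 − 1004.25)² / 1004.25 = 0.7668
  wrinkled: (307 − 334.75)² / 334.75 = 2.3004
χ² = 0.7668 + 2.3004 = 3.0672 ≈ 3.067

3.067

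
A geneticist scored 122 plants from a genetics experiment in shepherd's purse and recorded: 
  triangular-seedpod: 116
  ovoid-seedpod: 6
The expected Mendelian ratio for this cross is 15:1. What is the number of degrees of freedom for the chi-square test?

A goodness-of-fit test with 2 phenotype classes has df = 2 − 1 = 1.

1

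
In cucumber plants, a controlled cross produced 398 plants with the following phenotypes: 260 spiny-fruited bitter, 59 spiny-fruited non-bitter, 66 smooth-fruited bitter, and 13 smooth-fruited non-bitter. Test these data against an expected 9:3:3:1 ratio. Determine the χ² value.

Expected counts for N = 398 under a 9:3:3:1 ratio (total parts = 16):
  spiny-fruited bitter: 398 × 9/16 = 223.875
  spiny-fruited non-bitter: 398 × 3/16 = 74.625
  smooth-fruited bitter: 398 × 3/16 = 74.625
  smooth-fruited non-bitter: 398 × 1/16 = 24.875
χ² = Σ (O − E)² / E
  spiny-fruited bitter: (260 − 223.875)² / 223.875 = 5.8292
  spiny-fruited non-bitter: (59 − 74.625)² / 74.625 = 3.2716
  smooth-fruited bitter: (66 − 74.625)² / 74.625 = 0.9969
  smooth-fruited non-bitter: (13 − 24.875)² / 24.875 = 5.6690
χ² = 5.8292 + 3.2716 + 0.9969 + 5.6690 = 15.7667 ≈ 15.767

15.767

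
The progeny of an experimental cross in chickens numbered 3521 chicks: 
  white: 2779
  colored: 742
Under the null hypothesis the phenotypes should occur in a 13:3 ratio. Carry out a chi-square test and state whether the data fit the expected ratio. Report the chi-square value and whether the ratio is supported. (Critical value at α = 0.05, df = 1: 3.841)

Under the 13:3 hypothesis (Σ ratio = 16, N = 3521):
  white: 3521 × 13/16 = 2860.8125
  colored: 3521 × 3/16 = 660.1875
χ² = Σ (O − E)² / E
  white: (2779 − 2860.8125)² / 2860.8125 = 2.3396
  colored: (742 − 660.1875)² / 660.1875 = 10.1385
χ² = 2.3396 + 10.1385 = 12.4781 ≈ 12.478
Degrees of freedom = 2 − 1 = 1; critical value at α = 0.05 is 3.841.
Since 12.478 > 3.841, we reject the null hypothesis — the data do not fit the 13:3 ratio.

12.478; not consistent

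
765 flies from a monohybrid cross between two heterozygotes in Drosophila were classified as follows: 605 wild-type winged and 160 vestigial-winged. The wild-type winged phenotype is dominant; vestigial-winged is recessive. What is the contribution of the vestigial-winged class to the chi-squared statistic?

For a monohybrid cross between heterozygotes with complete dominance, the expected phenotypic ratio is 3:1.
Total ratio parts = 4. Expected numbers out of 765:
  wild-type winged: 765 × 3/4 = 573.75
  vestigial-winged: 765 × 1/4 = 191.25
Contribution of vestigial-winged: (160 − 191.25)² / 191.25 = 5.1062

5.106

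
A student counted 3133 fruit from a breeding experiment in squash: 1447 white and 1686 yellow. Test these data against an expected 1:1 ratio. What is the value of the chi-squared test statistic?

Under the 1:1 hypothesis (Σ ratio = 2, N = 3133):
  white: 3133 × 1/2 = 1566.5
  yellow: 3133 × 1/2 = 1566.5
χ² = Σ (O − E)² / E
  white: (1447 − 1566.5)² / 1566.5 = 9.1160
  yellow: (1686 − 1566.5)² / 1566.5 = 9.1160
χ² = 9.1160 + 9.1160 = 18.232

18.232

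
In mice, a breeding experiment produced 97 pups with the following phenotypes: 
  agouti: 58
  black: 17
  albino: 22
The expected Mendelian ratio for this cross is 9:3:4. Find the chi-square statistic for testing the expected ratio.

0.503

Total ratio parts = 16. Expected numbers out of 97:
  agouti: 97 × 9/16 = 54.5625
  black: 97 × 3/16 = 18.1875
  albino: 97 × 4/16 = 24.25
χ² = Σ (O − E)² / E
  agouti: (58 − 54.5625)² / 54.5625 = 0.2166
  black: (17 − 18.1875)² / 18.1875 = 0.0775
  albino: (22 − 24.25)² / 24.25 = 0.2088
χ² = 0.2166 + 0.0775 + 0.2088 = 0.5029 ≈ 0.503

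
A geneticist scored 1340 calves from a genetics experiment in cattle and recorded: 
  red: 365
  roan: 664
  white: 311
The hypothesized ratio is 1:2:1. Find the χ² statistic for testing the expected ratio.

4.460

The 1:2:1 ratio has 4 parts, so with N = 1340 the expected counts are:
  red: 1340 × 1/4 = 335
  roan: 1340 × 2/4 = 670
  white: 1340 × 1/4 = 335
χ² = Σ (O − E)² / E
  red: (365 − 335)² / 335 = 2.6866
  roan: (664 − 670)² / 670 = 0.0537
  white: (311 − 335)² / 335 = 1.7194
χ² = 2.6866 + 0.0537 + 1.7194 = 4.4597 ≈ 4.460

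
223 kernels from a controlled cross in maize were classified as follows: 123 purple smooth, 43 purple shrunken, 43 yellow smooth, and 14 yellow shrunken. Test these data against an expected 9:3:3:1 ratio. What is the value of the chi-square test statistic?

0.115

The 9:3:3:1 ratio has 16 parts, so with N = 223 the expected counts are:
  purple smooth: 223 × 9/16 = 125.4375
  purple shrunken: 223 × 3/16 = 41.8125
  yellow smooth: 223 × 3/16 = 41.8125
  yellow shrunken: 223 × 1/16 = 13.9375
χ² = Σ (O − E)² / E
  purple smooth: (123 − 125.4375)² / 125.4375 = 0.0474
  purple shrunken: (43 − 41.8125)² / 41.8125 = 0.0337
  yellow smooth: (43 − 41.8125)² / 41.8125 = 0.0337
  yellow shrunken: (14 − 13.9375)² / 13.9375 = 0.0003
χ² = 0.0474 + 0.0337 + 0.0337 + 0.0003 = 0.1151 ≈ 0.115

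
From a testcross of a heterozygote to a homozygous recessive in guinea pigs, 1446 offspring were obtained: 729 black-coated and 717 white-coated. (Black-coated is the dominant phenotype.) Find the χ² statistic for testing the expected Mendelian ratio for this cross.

A testcross of a heterozygote (Aa × aa) gives a 1:1 phenotypic ratio.
Expected counts for N = 1446 under a 1:1 ratio (total parts = 2):
  black-coated: 1446 × 1/2 = 723
  white-coated: 1446 × 1/2 = 723
χ² = Σ (O − E)² / E
  black-coated: (729 − 723)² / 723 = 0.0498
  white-coated: (717 − 723)² / 723 = 0.0498
χ² = 0.0498 + 0.0498 = 0.0996 ≈ 0.100

0.100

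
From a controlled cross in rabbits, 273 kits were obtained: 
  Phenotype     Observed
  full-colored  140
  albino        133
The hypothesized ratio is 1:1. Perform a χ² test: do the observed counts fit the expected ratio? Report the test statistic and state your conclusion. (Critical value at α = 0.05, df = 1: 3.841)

0.179; consistent

Expected counts for N = 273 under a 1:1 ratio (total parts = 2):
  full-colored: 273 × 1/2 = 136.5
  albino: 273 × 1/2 = 136.5
χ² = Σ (O − E)² / E
  full-colored: (140 − 136.5)² / 136.5 = 0.0897
  albino: (133 − 136.5)² / 136.5 = 0.0897
χ² = 0.0897 + 0.0897 = 0.1794 ≈ 0.179
Degrees of freedom = 2 − 1 = 1; critical value at α = 0.05 is 3.841.
Since 0.179 < 3.841, we fail to reject the null hypothesis — the data are consistent with the 1:1 ratio.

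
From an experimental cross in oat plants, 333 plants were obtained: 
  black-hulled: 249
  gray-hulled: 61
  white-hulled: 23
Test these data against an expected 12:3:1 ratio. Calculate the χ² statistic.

Total ratio parts = 16. Expected numbers out of 333:
  black-hulled: 333 × 12/16 = 249.75
  gray-hulled: 333 × 3/16 = 62.4375
  white-hulled: 333 × 1/16 = 20.8125
χ² = Σ (O − E)² / E
  black-hulled: (249 − 249.75)² / 249.75 = 0.0023
  gray-hulled: (61 − 62.4375)² / 62.4375 = 0.0331
  white-hulled: (23 − 20.8125)² / 20.8125 = 0.2299
χ² = 0.0023 + 0.0331 + 0.2299 = 0.2653 ≈ 0.265

0.265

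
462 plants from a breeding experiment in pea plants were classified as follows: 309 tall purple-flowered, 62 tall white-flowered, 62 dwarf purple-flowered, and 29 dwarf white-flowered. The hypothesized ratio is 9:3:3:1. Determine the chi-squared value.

The 9:3:3:1 ratio has 16 parts, so with N = 462 the expected counts are:
  tall purple-flowered: 462 × 9/16 = 259.875
  tall white-flowered: 462 × 3/16 = 86.625
  dwarf purple-flowered: 462 × 3/16 = 86.625
  dwarf white-flowered: 462 × 1/16 = 28.875
χ² = Σ (O − E)² / E
  tall purple-flowered: (309 − 259.875)² / 259.875 = 9.2863
  tall white-flowered: (62 − 86.625)² / 86.625 = 7.0002
  dwarf purple-flowered: (62 − 86.625)² / 86.625 = 7.0002
  dwarf white-flowered: (29 − 28.875)² / 28.875 = 0.0005
χ² = 9.2863 + 7.0002 + 7.0002 + 0.0005 = 23.2872 ≈ 23.287

23.287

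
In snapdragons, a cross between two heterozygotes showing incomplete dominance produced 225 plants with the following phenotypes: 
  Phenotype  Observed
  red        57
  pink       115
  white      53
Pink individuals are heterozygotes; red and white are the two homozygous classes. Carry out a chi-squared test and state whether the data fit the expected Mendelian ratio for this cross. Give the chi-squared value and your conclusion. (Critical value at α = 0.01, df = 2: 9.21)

With incomplete dominance, a heterozygote × heterozygote cross gives a 1:2:1 phenotypic ratio.
Under the 1:2:1 hypothesis (Σ ratio = 4, N = 225):
  red: 225 × 1/4 = 56.25
  pink: 225 × 2/4 = 112.5
  white: 225 × 1/4 = 56.25
χ² = Σ (O − E)² / E
  red: (57 − 56.25)² / 56.25 = 0.0100
  pink: (115 − 112.5)² / 112.5 = 0.0556
  white: (53 − 56.25)² / 56.25 = 0.1878
χ² = 0.0100 + 0.0556 + 0.1878 = 0.2534 ≈ 0.253
Degrees of freedom = 3 − 1 = 2; critical value at α = 0.01 is 9.21.
Since 0.253 < 9.21, we fail to reject the null hypothesis — the data are consistent with the 1:2:1 ratio.

0.253; consistent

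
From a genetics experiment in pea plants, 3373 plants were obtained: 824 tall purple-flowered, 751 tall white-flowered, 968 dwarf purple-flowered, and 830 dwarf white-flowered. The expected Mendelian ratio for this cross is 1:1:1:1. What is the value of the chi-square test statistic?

29.195

Expected counts for N = 3373 under a 1:1:1:1 ratio (total parts = 4):
  tall purple-flowered: 3373 × 1/4 = 843.25
  tall white-flowered: 3373 × 1/4 = 843.25
  dwarf purple-flowered: 3373 × 1/4 = 843.25
  dwarf white-flowered: 3373 × 1/4 = 843.25
χ² = Σ (O − E)² / E
  tall purple-flowered: (824 − 843.25)² / 843.25 = 0.4394
  tall white-flowered: (751 − 843.25)² / 843.25 = 10.0920
  dwarf purple-flowered: (968 − 843.25)² / 843.25 = 18.4555
  dwarf white-flowered: (830 − 843.25)² / 843.25 = 0.2082
χ² = 0.4394 + 10.0920 + 18.4555 + 0.2082 = 29.1951 ≈ 29.195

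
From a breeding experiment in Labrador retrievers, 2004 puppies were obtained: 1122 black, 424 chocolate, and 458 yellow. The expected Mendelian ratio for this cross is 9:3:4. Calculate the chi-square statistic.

9.911

The 9:3:4 ratio has 16 parts, so with N = 2004 the expected counts are:
  black: 2004 × 9/16 = 1127.25
  chocolate: 2004 × 3/16 = 375.75
  yellow: 2004 × 4/16 = 501
χ² = Σ (O − E)² / E
  black: (1122 − 1127.25)² / 1127.25 = 0.0245
  chocolate: (424 − 375.75)² / 375.75 = 6.1958
  yellow: (458 − 501)² / 501 = 3.6906
χ² = 0.0245 + 6.1958 + 3.6906 = 9.9109 ≈ 9.911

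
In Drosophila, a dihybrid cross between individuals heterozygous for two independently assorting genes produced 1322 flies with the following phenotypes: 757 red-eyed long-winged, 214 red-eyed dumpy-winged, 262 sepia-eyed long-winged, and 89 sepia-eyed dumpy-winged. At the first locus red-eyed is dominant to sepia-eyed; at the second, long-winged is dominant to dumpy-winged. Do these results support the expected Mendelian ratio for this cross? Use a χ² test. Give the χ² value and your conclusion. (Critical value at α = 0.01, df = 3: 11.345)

A dihybrid F₂ with independent assortment and complete dominance at both loci gives a 9:3:3:1 phenotypic ratio.
Expected counts for N = 1322 under a 9:3:3:1 ratio (total parts = 16):
  red-eyed long-winged: 1322 × 9/16 = 743.625
  red-eyed dumpy-winged: 1322 × 3/16 = 247.875
  sepia-eyed long-winged: 1322 × 3/16 = 247.875
  sepia-eyed dumpy-winged: 1322 × 1/16 = 82.625
χ² = Σ (O − E)² / E
  red-eyed long-winged: (757 − 743.625)² / 743.625 = 0.2406
  red-eyed dumpy-winged: (214 − 247.875)² / 247.875 = 4.6294
  sepia-eyed long-winged: (262 − 247.875)² / 247.875 = 0.8049
  sepia-eyed dumpy-winged: (89 − 82.625)² / 82.625 = 0.4919
χ² = 0.2406 + 4.6294 + 0.8049 + 0.4919 = 6.1668 ≈ 6.167
Degrees of freedom = 4 − 1 = 3; critical value at α = 0.01 is 11.345.
Since 6.167 < 11.345, we fail to reject the null hypothesis — the data are consistent with the 9:3:3:1 ratio.

6.167; consistent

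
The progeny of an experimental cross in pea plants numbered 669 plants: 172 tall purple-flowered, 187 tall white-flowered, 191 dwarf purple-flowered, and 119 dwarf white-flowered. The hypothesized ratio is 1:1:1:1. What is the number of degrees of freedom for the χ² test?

3

A goodness-of-fit test with 4 phenotype classes has df = 4 − 1 = 3.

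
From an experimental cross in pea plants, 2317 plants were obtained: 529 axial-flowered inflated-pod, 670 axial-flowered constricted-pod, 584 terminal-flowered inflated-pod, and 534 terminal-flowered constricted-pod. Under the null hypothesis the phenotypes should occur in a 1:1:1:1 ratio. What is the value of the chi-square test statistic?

Under the 1:1:1:1 hypothesis (Σ ratio = 4, N = 2317):
  axial-flowered inflated-pod: 2317 × 1/4 = 579.25
  axial-flowered constricted-pod: 2317 × 1/4 = 579.25
  terminal-flowered inflated-pod: 2317 × 1/4 = 579.25
  terminal-flowered constricted-pod: 2317 × 1/4 = 579.25
χ² = Σ (O − E)² / E
  axial-flowered inflated-pod: (529 − 579.25)² / 579.25 = 4.3592
  axial-flowered constricted-pod: (670 − 579.25)² / 579.25 = 14.2176
  terminal-flowered inflated-pod: (584 − 579.25)² / 579.25 = 0.0390
  terminal-flowered constricted-pod: (534 − 579.25)² / 579.25 = 3.5349
χ² = 4.3592 + 14.2176 + 0.0390 + 3.5349 = 22.1507 ≈ 22.151

22.151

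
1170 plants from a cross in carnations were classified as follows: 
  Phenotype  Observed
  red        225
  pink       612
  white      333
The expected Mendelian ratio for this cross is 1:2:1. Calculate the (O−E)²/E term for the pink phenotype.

Total ratio parts = 4. Expected numbers out of 1170:
  red: 1170 × 1/4 = 292.5
  pink: 1170 × 2/4 = 585
  white: 1170 × 1/4 = 292.5
Contribution of pink: (612 − 585)² / 585 = 1.2462

1.246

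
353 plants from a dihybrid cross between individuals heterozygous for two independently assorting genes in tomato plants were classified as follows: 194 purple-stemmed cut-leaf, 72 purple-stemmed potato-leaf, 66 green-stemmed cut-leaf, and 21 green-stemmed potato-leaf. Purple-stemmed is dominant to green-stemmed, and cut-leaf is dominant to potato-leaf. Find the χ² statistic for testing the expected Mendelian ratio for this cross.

A dihybrid F₂ with independent assortment and complete dominance at both loci gives a 9:3:3:1 phenotypic ratio.
Expected counts for N = 353 under a 9:3:3:1 ratio (total parts = 16):
  purple-stemmed cut-leaf: 353 × 9/16 = 198.5625
  purple-stemmed potato-leaf: 353 × 3/16 = 66.1875
  green-stemmed cut-leaf: 353 × 3/16 = 66.1875
  green-stemmed potato-leaf: 353 × 1/16 = 22.0625
χ² = Σ (O − E)² / E
  purple-stemmed cut-leaf: (194 − 198.5625)² / 198.5625 = 0.1048
  purple-stemmed potato-leaf: (72 − 66.1875)² / 66.1875 = 0.5104
  green-stemmed cut-leaf: (66 − 66.1875)² / 66.1875 = 0.0005
  green-stemmed potato-leaf: (21 − 22.0625)² / 22.0625 = 0.0512
χ² = 0.1048 + 0.5104 + 0.0005 + 0.0512 = 0.6669 ≈ 0.667

0.667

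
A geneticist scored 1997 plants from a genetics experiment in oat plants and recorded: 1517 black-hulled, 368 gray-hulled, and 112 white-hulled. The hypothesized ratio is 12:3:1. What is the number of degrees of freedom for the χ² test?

2

A goodness-of-fit test with 3 phenotype classes has df = 3 − 1 = 2.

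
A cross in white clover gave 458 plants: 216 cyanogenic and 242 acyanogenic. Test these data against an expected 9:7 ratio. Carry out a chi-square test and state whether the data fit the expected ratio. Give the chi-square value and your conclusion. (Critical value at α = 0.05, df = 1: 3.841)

Under the 9:7 hypothesis (Σ ratio = 16, N = 458):
  cyanogenic: 458 × 9/16 = 257.625
  acyanogenic: 458 × 7/16 = 200.375
χ² = Σ (O − E)² / E
  cyanogenic: (216 − 257.625)² / 257.625 = 6.7254
  acyanogenic: (242 − 200.375)² / 200.375 = 8.6470
χ² = 6.7254 + 8.6470 = 15.3724 ≈ 15.372
Degrees of freedom = 2 − 1 = 1; critical value at α = 0.05 is 3.841.
Since 15.372 > 3.841, we reject the null hypothesis — the data do not fit the 9:7 ratio.

15.372; not consistent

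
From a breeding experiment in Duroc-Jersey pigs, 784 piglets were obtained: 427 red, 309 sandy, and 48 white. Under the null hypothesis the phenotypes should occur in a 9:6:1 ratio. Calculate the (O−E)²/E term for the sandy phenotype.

0.765

Total ratio parts = 16. Expected numbers out of 784:
  red: 784 × 9/16 = 441
  sandy: 784 × 6/16 = 294
  white: 784 × 1/16 = 49
Contribution of sandy: (309 − 294)² / 294 = 0.7653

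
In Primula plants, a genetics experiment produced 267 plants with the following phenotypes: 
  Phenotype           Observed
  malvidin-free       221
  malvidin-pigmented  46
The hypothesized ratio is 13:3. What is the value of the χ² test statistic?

0.406

Under the 13:3 hypothesis (Σ ratio = 16, N = 267):
  malvidin-free: 267 × 13/16 = 216.9375
  malvidin-pigmented: 267 × 3/16 = 50.0625
χ² = Σ (O − E)² / E
  malvidin-free: (221 − 216.9375)² / 216.9375 = 0.0761
  malvidin-pigmented: (46 − 50.0625)² / 50.0625 = 0.3297
χ² = 0.0761 + 0.3297 = 0.4058 ≈ 0.406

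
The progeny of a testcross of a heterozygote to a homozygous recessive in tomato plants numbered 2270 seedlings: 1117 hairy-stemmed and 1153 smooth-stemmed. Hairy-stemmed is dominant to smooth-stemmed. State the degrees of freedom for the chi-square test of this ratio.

1

A testcross of a heterozygote (Aa × aa) gives a 1:1 phenotypic ratio.
A goodness-of-fit test with 2 phenotype classes has df = 2 − 1 = 1.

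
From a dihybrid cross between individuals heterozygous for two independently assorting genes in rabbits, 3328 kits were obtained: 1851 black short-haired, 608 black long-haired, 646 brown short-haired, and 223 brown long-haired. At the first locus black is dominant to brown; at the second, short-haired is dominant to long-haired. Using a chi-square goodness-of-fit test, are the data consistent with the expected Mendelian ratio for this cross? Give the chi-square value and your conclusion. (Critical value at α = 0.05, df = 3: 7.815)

A dihybrid F₂ with independent assortment and complete dominance at both loci gives a 9:3:3:1 phenotypic ratio.
Expected counts for N = 3328 under a 9:3:3:1 ratio (total parts = 16):
  black short-haired: 3328 × 9/16 = 1872
  black long-haired: 3328 × 3/16 = 624
  brown short-haired: 3328 × 3/16 = 624
  brown long-haired: 3328 × 1/16 = 208
χ² = Σ (O − E)² / E
  black short-haired: (1851 − 1872)² / 1872 = 0.2356
  black long-haired: (608 − 624)² / 624 = 0.4103
  brown short-haired: (646 − 624)² / 624 = 0.7756
  brown long-haired: (223 − 208)² / 208 = 1.0817
χ² = 0.2356 + 0.4103 + 0.7756 + 1.0817 = 2.5032 ≈ 2.503
Degrees of freedom = 4 − 1 = 3; critical value at α = 0.05 is 7.815.
Since 2.503 < 7.815, we fail to reject the null hypothesis — the data are consistent with the 9:3:3:1 ratio.

2.503; consistent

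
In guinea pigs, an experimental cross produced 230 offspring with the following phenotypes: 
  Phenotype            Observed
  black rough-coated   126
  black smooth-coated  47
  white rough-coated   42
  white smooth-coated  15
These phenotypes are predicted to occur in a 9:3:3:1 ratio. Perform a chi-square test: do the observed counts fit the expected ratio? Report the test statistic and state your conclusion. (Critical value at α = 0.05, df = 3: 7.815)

0.493; consistent

The 9:3:3:1 ratio has 16 parts, so with N = 230 the expected counts are:
  black rough-coated: 230 × 9/16 = 129.375
  black smooth-coated: 230 × 3/16 = 43.125
  white rough-coated: 230 × 3/16 = 43.125
  white smooth-coated: 230 × 1/16 = 14.375
χ² = Σ (O − E)² / E
  black rough-coated: (126 − 129.375)² / 129.375 = 0.0880
  black smooth-coated: (47 − 43.125)² / 43.125 = 0.3482
  white rough-coated: (42 − 43.125)² / 43.125 = 0.0293
  white smooth-coated: (15 − 14.375)² / 14.375 = 0.0272
χ² = 0.0880 + 0.3482 + 0.0293 + 0.0272 = 0.4927 ≈ 0.493
Degrees of freedom = 4 − 1 = 3; critical value at α = 0.05 is 7.815.
Since 0.493 < 7.815, we fail to reject the null hypothesis — the data are consistent with the 9:3:3:1 ratio.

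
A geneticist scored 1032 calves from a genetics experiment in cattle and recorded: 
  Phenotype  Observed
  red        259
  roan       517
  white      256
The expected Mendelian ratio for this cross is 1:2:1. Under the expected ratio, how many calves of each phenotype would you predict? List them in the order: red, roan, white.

258, 516, 258

Total ratio parts = 4. Expected numbers out of 1032:
  red: 1032 × 1/4 = 258
  roan: 1032 × 2/4 = 516
  white: 1032 × 1/4 = 258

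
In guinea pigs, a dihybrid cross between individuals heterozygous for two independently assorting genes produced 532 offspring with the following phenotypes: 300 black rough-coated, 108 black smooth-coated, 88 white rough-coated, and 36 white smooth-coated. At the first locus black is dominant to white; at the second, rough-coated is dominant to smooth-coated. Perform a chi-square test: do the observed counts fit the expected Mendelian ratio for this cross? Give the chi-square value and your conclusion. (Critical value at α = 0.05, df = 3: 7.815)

A dihybrid F₂ with independent assortment and complete dominance at both loci gives a 9:3:3:1 phenotypic ratio.
Total ratio parts = 16. Expected numbers out of 532:
  black rough-coated: 532 × 9/16 = 299.25
  black smooth-coated: 532 × 3/16 = 99.75
  white rough-coated: 532 × 3/16 = 99.75
  white smooth-coated: 532 × 1/16 = 33.25
χ² = Σ (O − E)² / E
  black rough-coated: (300 − 299.25)² / 299.25 = 0.0019
  black smooth-coated: (108 − 99.75)² / 99.75 = 0.6823
  white rough-coated: (88 − 99.75)² / 99.75 = 1.3841
  white smooth-coated: (36 − 33.25)² / 33.25 = 0.2274
χ² = 0.0019 + 0.6823 + 1.3841 + 0.2274 = 2.2957 ≈ 2.296
Degrees of freedom = 4 − 1 = 3; critical value at α = 0.05 is 7.815.
Since 2.296 < 7.815, we fail to reject the null hypothesis — the data are consistent with the 9:3:3:1 ratio.

2.296; consistent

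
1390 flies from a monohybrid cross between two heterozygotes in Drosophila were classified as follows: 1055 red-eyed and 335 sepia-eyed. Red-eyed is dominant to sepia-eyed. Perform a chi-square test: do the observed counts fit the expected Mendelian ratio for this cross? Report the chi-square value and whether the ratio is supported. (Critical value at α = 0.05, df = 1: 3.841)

0.600; consistent

For a monohybrid cross between heterozygotes with complete dominance, the expected phenotypic ratio is 3:1.
Expected counts for N = 1390 under a 3:1 ratio (total parts = 4):
  red-eyed: 1390 × 3/4 = 1042.5
  sepia-eyed: 1390 × 1/4 = 347.5
χ² = Σ (O − E)² / E
  red-eyed: (1055 − 1042.5)² / 1042.5 = 0.1499
  sepia-eyed: (335 − 347.5)² / 347.5 = 0.4496
χ² = 0.1499 + 0.4496 = 0.5995 ≈ 0.600
Degrees of freedom = 2 − 1 = 1; critical value at α = 0.05 is 3.841.
Since 0.600 < 3.841, we fail to reject the null hypothesis — the data are consistent with the 3:1 ratio.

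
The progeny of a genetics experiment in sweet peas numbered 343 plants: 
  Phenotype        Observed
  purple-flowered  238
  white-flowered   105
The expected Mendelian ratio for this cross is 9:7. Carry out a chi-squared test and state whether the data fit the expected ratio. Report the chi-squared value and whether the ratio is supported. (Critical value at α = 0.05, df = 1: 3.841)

Total ratio parts = 16. Expected numbers out of 343:
  purple-flowered: 343 × 9/16 = 192.9375
  white-flowered: 343 × 7/16 = 150.0625
χ² = Σ (O − E)² / E
  purple-flowered: (238 − 192.9375)² / 192.9375 = 10.5248
  white-flowered: (105 − 150.0625)² / 150.0625 = 13.5319
χ² = 10.5248 + 13.5319 = 24.0567 ≈ 24.057
Degrees of freedom = 2 − 1 = 1; critical value at α = 0.05 is 3.841.
Since 24.057 > 3.841, we reject the null hypothesis — the data do not fit the 9:7 ratio.

24.057; not consistent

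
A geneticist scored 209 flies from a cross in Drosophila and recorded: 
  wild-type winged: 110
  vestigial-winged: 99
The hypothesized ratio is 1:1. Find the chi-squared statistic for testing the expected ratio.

0.579

Total ratio parts = 2. Expected numbers out of 209:
  wild-type winged: 209 × 1/2 = 104.5
  vestigial-winged: 209 × 1/2 = 104.5
χ² = Σ (O − E)² / E
  wild-type winged: (110 − 104.5)² / 104.5 = 0.2895
  vestigial-winged: (99 − 104.5)² / 104.5 = 0.2895
χ² = 0.2895 + 0.2895 = 0.579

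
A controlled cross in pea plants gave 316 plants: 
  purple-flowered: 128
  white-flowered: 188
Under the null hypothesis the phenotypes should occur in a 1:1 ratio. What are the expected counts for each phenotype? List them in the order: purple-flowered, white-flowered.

Expected counts for N = 316 under a 1:1 ratio (total parts = 2):
  purple-flowered: 316 × 1/2 = 158
  white-flowered: 316 × 1/2 = 158

158, 158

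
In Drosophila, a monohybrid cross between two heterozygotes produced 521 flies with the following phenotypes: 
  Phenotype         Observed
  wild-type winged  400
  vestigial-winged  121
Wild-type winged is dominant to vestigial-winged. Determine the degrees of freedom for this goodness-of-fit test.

1

For a monohybrid cross between heterozygotes with complete dominance, the expected phenotypic ratio is 3:1.
A goodness-of-fit test with 2 phenotype classes has df = 2 − 1 = 1.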